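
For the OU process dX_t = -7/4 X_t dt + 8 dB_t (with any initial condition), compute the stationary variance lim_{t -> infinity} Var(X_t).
lim Var(X_t) = 128/7

The OU SDE dX = -theta X dt + sigma dB admits the integrating factor exp(theta t): d(exp(theta t) X_t) = sigma exp(theta t) dB_t. Integrating from 0 to t gives X_t = x_0 * exp(-theta t) + sigma * int_0^t exp(-theta (t-s)) dB_s for any initial x_0. The Itô integral has variance (by the Itô isometry) sigma^2 * int_0^t exp(-2 theta (t - s)) ds = sigma^2 * (1 - exp(-2 theta t)) / (2 theta), independent of x_0.
With theta = 7/4, sigma = 8:
  Var(X_t) = (8)^2 * (1 - exp(-2*7/4 t)) / (2 * 7/4) = 128/7 - 128*exp(-7*t/2)/7.
As t -> infinity, exp(-2*7/4 t) -> 0, so the stationary variance is sigma^2 / (2 theta) = 128/7.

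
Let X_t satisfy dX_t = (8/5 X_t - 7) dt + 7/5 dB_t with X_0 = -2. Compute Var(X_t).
Var(X_t) = 49*exp(16*t/5)/80 - 49/80

The variance V(t) = Var(X_t) satisfies V'(t) = 2 a V(t) + c^2 with V(0) = 0 (drift coefficient is linear in X, diffusion is constant). With a = 8/5, c = 7/5, the solution is
  V(t) = (c^2 / (2 a)) * (exp(2 a t) - 1)
       = ((7/5)^2 / (2*(8/5))) * (exp((16/5) t) - 1)
       = 49*exp(16*t/5)/80 - 49/80.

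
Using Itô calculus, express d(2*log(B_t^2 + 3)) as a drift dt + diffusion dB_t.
d(2*log(B_t^2 + 3)) = (2*(3 - B_t^2)/(B_t^2 + 3)^2) dt + (4*B_t/(B_t^2 + 3)) dB_t

Itô's formula for f(B_t) gives d f(B_t) = f'(B_t) dB_t + (1/2) f''(B_t) dt. Compute derivatives of f(x) = 2*log(x^2 + 3):
  f'(x)  = 4*x/(x^2 + 3)
  f''(x) = 4*(3 - x^2)/(x^2 + 3)^2
Substitute x = B_t and multiply the f'' term by 1/2:
  drift     = (1/2) * (4*(3 - x^2)/(x^2 + 3)^2) evaluated at B_t = 2*(3 - B_t^2)/(B_t^2 + 3)^2
  diffusion = (4*x/(x^2 + 3)) evaluated at B_t = 4*B_t/(B_t^2 + 3)
Therefore d(2*log(B_t^2 + 3)) = (2*(3 - B_t^2)/(B_t^2 + 3)^2) dt + (4*B_t/(B_t^2 + 3)) dB_t.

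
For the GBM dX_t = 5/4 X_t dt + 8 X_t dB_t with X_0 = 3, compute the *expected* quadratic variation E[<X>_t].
E[<X>_t] = 1152*exp(133*t/2)/133 - 1152/133

<X>_t = int_0^t (8 * X_s)^2 ds. Taking expectation inside the integral: E[<X>_t] = 8^2 * int_0^t E[X_s^2] ds. For GBM, E[X_s^2] = x_0^2 * exp((2 mu + sigma^2) s). Integrating:
  E[<X>_t] = 8^2 * 3^2 * (exp((2*(5/4) + 8^2) t) - 1) / (2*(5/4) + 8^2)
           = 8^2 * 3^2 * (exp((133/2) t) - 1) / (133/2) = 1152*exp(133*t/2)/133 - 1152/133.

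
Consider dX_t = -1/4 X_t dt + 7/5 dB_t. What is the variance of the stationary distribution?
lim Var(X_t) = 98/25

The OU SDE dX = -theta X dt + sigma dB admits the integrating factor exp(theta t): d(exp(theta t) X_t) = sigma exp(theta t) dB_t. Integrating from 0 to t gives X_t = x_0 * exp(-theta t) + sigma * int_0^t exp(-theta (t-s)) dB_s for any initial x_0. The Itô integral has variance (by the Itô isometry) sigma^2 * int_0^t exp(-2 theta (t - s)) ds = sigma^2 * (1 - exp(-2 theta t)) / (2 theta), independent of x_0.
With theta = 1/4, sigma = 7/5:
  Var(X_t) = (7/5)^2 * (1 - exp(-2*1/4 t)) / (2 * 1/4) = 98/25 - 98*exp(-t/2)/25.
As t -> infinity, exp(-2*1/4 t) -> 0, so the stationary variance is sigma^2 / (2 theta) = 98/25.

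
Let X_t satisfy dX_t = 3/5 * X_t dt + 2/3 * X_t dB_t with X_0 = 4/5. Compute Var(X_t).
Var(X_t) = 16*(exp(4*t/9) - 1)*exp(6*t/5)/25

For GBM dX = mu X dt + sigma X dB with X_0 = x_0, apply Itô to Y = log X: dY = (mu - sigma^2/2) dt + sigma dB, so Y_t = log(x_0) + (mu - sigma^2/2) t + sigma B_t and hence X_t = x_0 * exp((mu - sigma^2/2) t + sigma B_t).
With mu = 3/5, sigma = 2/3, x_0 = 4/5, this gives:
  X_t = 4/5 * exp((17/45) * t + (2/3) * B_t).
Since sigma*B_t ~ Normal(0, sigma^2 t), E[exp(sigma*B_t)] = exp(sigma^2 t / 2); so E[X_t] = x_0 * exp((mu - sigma^2/2) t) * exp(sigma^2 t / 2) = x_0 * exp(mu t) = 4*exp(3*t/5)/5.
Var(X_t) = E[X_t^2] - (E[X_t])^2 = x_0^2 * exp(2 mu t) * (exp(sigma^2 t) - 1) = 16*(exp(4*t/9) - 1)*exp(6*t/5)/25.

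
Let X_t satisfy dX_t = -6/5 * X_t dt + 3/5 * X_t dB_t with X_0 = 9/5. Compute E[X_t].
E[X_t] = 9*exp(-6*t/5)/5

For GBM dX = mu X dt + sigma X dB with X_0 = x_0, apply Itô to Y = log X: dY = (mu - sigma^2/2) dt + sigma dB, so Y_t = log(x_0) + (mu - sigma^2/2) t + sigma B_t and hence X_t = x_0 * exp((mu - sigma^2/2) t + sigma B_t).
With mu = -6/5, sigma = 3/5, x_0 = 9/5, this gives:
  X_t = 9/5 * exp((-69/50) * t + (3/5) * B_t).
Since sigma*B_t ~ Normal(0, sigma^2 t), E[exp(sigma*B_t)] = exp(sigma^2 t / 2); so E[X_t] = x_0 * exp((mu - sigma^2/2) t) * exp(sigma^2 t / 2) = x_0 * exp(mu t) = 9*exp(-6*t/5)/5.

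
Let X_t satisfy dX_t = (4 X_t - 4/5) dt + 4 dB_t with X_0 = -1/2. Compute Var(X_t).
Var(X_t) = 2*exp(8*t) - 2

The variance V(t) = Var(X_t) satisfies V'(t) = 2 a V(t) + c^2 with V(0) = 0 (drift coefficient is linear in X, diffusion is constant). With a = 4, c = 4, the solution is
  V(t) = (c^2 / (2 a)) * (exp(2 a t) - 1)
       = (4^2 / (2*4)) * (exp(8 t) - 1)
       = 2*exp(8*t) - 2.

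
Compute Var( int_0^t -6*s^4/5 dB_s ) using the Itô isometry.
Var = 4*t^9/25

The Itô integral of a deterministic integrand f(s) has mean 0 because each increment f(s) * (B_{s+ds} - B_s) has mean 0. By the Itô isometry:
  Var( int_0^t f(s) dB_s ) = E[ (int_0^t f(s) dB_s)^2 ] = int_0^t f(s)^2 ds.
Here f(s) = -6*s^4/5, so f(s)^2 = 36*s^8/25. Integrate:
  int_0^t (36*s^8/25) ds = 4*t^9/25.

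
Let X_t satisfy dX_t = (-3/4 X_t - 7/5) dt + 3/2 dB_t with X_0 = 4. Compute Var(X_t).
Var(X_t) = 3/2 - 3*exp(-3*t/2)/2

The variance V(t) = Var(X_t) satisfies V'(t) = 2 a V(t) + c^2 with V(0) = 0 (drift coefficient is linear in X, diffusion is constant). With a = -3/4, c = 3/2, the solution is
  V(t) = (c^2 / (2 a)) * (exp(2 a t) - 1)
       = ((3/2)^2 / (2*(-3/4))) * (exp((-3/2) t) - 1)
       = 3/2 - 3*exp(-3*t/2)/2.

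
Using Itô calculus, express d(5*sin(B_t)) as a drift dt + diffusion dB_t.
d(5*sin(B_t)) = (-5*sin(B_t)/2) dt + (5*cos(B_t)) dB_t

Itô's formula for f(B_t) gives d f(B_t) = f'(B_t) dB_t + (1/2) f''(B_t) dt. Compute derivatives of f(x) = 5*sin(x):
  f'(x)  = 5*cos(x)
  f''(x) = -5*sin(x)
Substitute x = B_t and multiply the f'' term by 1/2:
  drift     = (1/2) * (-5*sin(x)) evaluated at B_t = -5*sin(B_t)/2
  diffusion = (5*cos(x)) evaluated at B_t = 5*cos(B_t)
Therefore d(5*sin(B_t)) = (-5*sin(B_t)/2) dt + (5*cos(B_t)) dB_t.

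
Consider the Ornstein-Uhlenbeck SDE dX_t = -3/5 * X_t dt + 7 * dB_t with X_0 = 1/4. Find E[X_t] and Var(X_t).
E[X_t] = exp(-3*t/5)/4; Var(X_t) = 245/6 - 245*exp(-6*t/5)/6

The OU SDE dX = -theta X dt + sigma dB admits the integrating factor exp(theta t): d(exp(theta t) X_t) = sigma exp(theta t) dB_t. Integrating from 0 to t:
  X_t = x_0 * exp(-theta t) + sigma * int_0^t exp(-theta (t-s)) dB_s.
The Itô integral has mean 0 and (by the Itô isometry) variance sigma^2 * int_0^t exp(-2 theta (t - s)) ds = sigma^2 * (1 - exp(-2 theta t)) / (2 theta).
With theta = 3/5, sigma = 7, x_0 = 1/4:
  E[X_t] = 1/4 * exp(-3/5 t) = exp(-3*t/5)/4
  Var(X_t) = (7)^2 * (1 - exp(-2*3/5 t)) / (2 * 3/5) = 245/6 - 245*exp(-6*t/5)/6.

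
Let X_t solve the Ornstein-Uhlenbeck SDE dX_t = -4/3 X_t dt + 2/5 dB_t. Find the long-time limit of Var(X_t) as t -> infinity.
lim Var(X_t) = 3/50

The OU SDE dX = -theta X dt + sigma dB admits the integrating factor exp(theta t): d(exp(theta t) X_t) = sigma exp(theta t) dB_t. Integrating from 0 to t gives X_t = x_0 * exp(-theta t) + sigma * int_0^t exp(-theta (t-s)) dB_s for any initial x_0. The Itô integral has variance (by the Itô isometry) sigma^2 * int_0^t exp(-2 theta (t - s)) ds = sigma^2 * (1 - exp(-2 theta t)) / (2 theta), independent of x_0.
With theta = 4/3, sigma = 2/5:
  Var(X_t) = (2/5)^2 * (1 - exp(-2*4/3 t)) / (2 * 4/3) = 3/50 - 3*exp(-8*t/3)/50.
As t -> infinity, exp(-2*4/3 t) -> 0, so the stationary variance is sigma^2 / (2 theta) = 3/50.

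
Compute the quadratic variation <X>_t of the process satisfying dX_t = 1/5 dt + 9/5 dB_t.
<X>_t = 81*t/25

For an Itô process dX_t = a(t) dt + b(t) dB_t, the quadratic variation is <X>_t = int_0^t b(s)^2 ds (the drift term does not contribute). Here b(s) = 9/5, so
  b(s)^2 = 81/25.
Integrating from 0 to t:
  <X>_t = int_0^t (81/25) ds = 81*t/25.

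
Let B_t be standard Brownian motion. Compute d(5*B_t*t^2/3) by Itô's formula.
d(5*B_t*t^2/3) = (10*B_t*t/3) dt + (5*t^2/3) dB_t

Itô's formula for f(t, x): d f(t, B_t) = (f_t + (1/2) f_xx) dt + f_x dB_t. Compute partials of f(t, x) = 5*t^2*x/3:
  f_t(t,x)  = 10*t*x/3
  f_x(t,x)  = 5*t^2/3
  f_xx(t,x) = 0
Assemble drift = f_t + (1/2) f_xx = 10*t*x/3 and diffusion = f_x = 5*t^2/3. Substituting x = B_t:
  d(5*B_t*t^2/3) = (10*B_t*t/3) dt + (5*t^2/3) dB_t.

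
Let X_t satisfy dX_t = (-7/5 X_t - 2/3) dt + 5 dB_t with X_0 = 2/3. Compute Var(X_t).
Var(X_t) = 125/14 - 125*exp(-14*t/5)/14

The variance V(t) = Var(X_t) satisfies V'(t) = 2 a V(t) + c^2 with V(0) = 0 (drift coefficient is linear in X, diffusion is constant). With a = -7/5, c = 5, the solution is
  V(t) = (c^2 / (2 a)) * (exp(2 a t) - 1)
       = (5^2 / (2*(-7/5))) * (exp((-14/5) t) - 1)
       = 125/14 - 125*exp(-14*t/5)/14.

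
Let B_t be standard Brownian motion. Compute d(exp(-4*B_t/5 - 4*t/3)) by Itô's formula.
d(exp(-4*B_t/5 - 4*t/3)) = (-76*exp(-4*B_t/5 - 4*t/3)/75) dt + (-4*exp(-4*B_t/5 - 4*t/3)/5) dB_t

Itô's formula for f(t, x): d f(t, B_t) = (f_t + (1/2) f_xx) dt + f_x dB_t. Compute partials of f(t, x) = exp(-4*t/3 - 4*x/5):
  f_t(t,x)  = -4*exp(-4*t/3 - 4*x/5)/3
  f_x(t,x)  = -4*exp(-4*t/3 - 4*x/5)/5
  f_xx(t,x) = 16*exp(-4*t/3 - 4*x/5)/25
Assemble drift = f_t + (1/2) f_xx = -76*exp(-4*t/3 - 4*x/5)/75 and diffusion = f_x = -4*exp(-4*t/3 - 4*x/5)/5. Substituting x = B_t:
  d(exp(-4*B_t/5 - 4*t/3)) = (-76*exp(-4*B_t/5 - 4*t/3)/75) dt + (-4*exp(-4*B_t/5 - 4*t/3)/5) dB_t.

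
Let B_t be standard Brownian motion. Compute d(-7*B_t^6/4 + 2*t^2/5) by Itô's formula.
d(-7*B_t^6/4 + 2*t^2/5) = (-105*B_t^4/4 + 4*t/5) dt + (-21*B_t^5/2) dB_t

Itô's formula for f(t, x): d f(t, B_t) = (f_t + (1/2) f_xx) dt + f_x dB_t. Compute partials of f(t, x) = 2*t^2/5 - 7*x^6/4:
  f_t(t,x)  = 4*t/5
  f_x(t,x)  = -21*x^5/2
  f_xx(t,x) = -105*x^4/2
Assemble drift = f_t + (1/2) f_xx = 4*t/5 - 105*x^4/4 and diffusion = f_x = -21*x^5/2. Substituting x = B_t:
  d(-7*B_t^6/4 + 2*t^2/5) = (-105*B_t^4/4 + 4*t/5) dt + (-21*B_t^5/2) dB_t.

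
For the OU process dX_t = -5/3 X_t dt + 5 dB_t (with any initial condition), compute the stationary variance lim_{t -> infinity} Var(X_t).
lim Var(X_t) = 15/2

The OU SDE dX = -theta X dt + sigma dB admits the integrating factor exp(theta t): d(exp(theta t) X_t) = sigma exp(theta t) dB_t. Integrating from 0 to t gives X_t = x_0 * exp(-theta t) + sigma * int_0^t exp(-theta (t-s)) dB_s for any initial x_0. The Itô integral has variance (by the Itô isometry) sigma^2 * int_0^t exp(-2 theta (t - s)) ds = sigma^2 * (1 - exp(-2 theta t)) / (2 theta), independent of x_0.
With theta = 5/3, sigma = 5:
  Var(X_t) = (5)^2 * (1 - exp(-2*5/3 t)) / (2 * 5/3) = 15/2 - 15*exp(-10*t/3)/2.
As t -> infinity, exp(-2*5/3 t) -> 0, so the stationary variance is sigma^2 / (2 theta) = 15/2.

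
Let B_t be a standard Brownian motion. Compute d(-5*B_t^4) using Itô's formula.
d(-5*B_t^4) = (-30*B_t^2) dt + (-20*B_t^3) dB_t

Itô's formula for f(B_t) gives d f(B_t) = f'(B_t) dB_t + (1/2) f''(B_t) dt. Compute derivatives of f(x) = -5*x^4:
  f'(x)  = -20*x^3
  f''(x) = -60*x^2
Substitute x = B_t and multiply the f'' term by 1/2:
  drift     = (1/2) * (-60*x^2) evaluated at B_t = -30*B_t^2
  diffusion = (-20*x^3) evaluated at B_t = -20*B_t^3
Therefore d(-5*B_t^4) = (-30*B_t^2) dt + (-20*B_t^3) dB_t.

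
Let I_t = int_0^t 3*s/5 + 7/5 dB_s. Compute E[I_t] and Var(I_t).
E[I_t] = 0; Var(I_t) = t*(3*t^2 + 21*t + 49)/25

The Itô integral of a deterministic integrand f(s) has mean 0 because each increment f(s) * (B_{s+ds} - B_s) has mean 0. By the Itô isometry:
  Var( int_0^t f(s) dB_s ) = E[ (int_0^t f(s) dB_s)^2 ] = int_0^t f(s)^2 ds.
Here f(s) = 3*s/5 + 7/5, so f(s)^2 = (3*s + 7)^2/25. Integrate:
  int_0^t ((3*s + 7)^2/25) ds = t*(3*t^2 + 21*t + 49)/25.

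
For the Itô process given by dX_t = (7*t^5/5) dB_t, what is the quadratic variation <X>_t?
<X>_t = 49*t^11/275

For an Itô process dX_t = a(t) dt + b(t) dB_t, the quadratic variation is <X>_t = int_0^t b(s)^2 ds (the drift term does not contribute). Here b(s) = 7*s^5/5, so
  b(s)^2 = 49*s^10/25.
Integrating from 0 to t:
  <X>_t = int_0^t (49*s^10/25) ds = 49*t^11/275.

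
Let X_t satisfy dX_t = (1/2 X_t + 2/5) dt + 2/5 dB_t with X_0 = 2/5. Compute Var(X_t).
Var(X_t) = 4*exp(t)/25 - 4/25

The variance V(t) = Var(X_t) satisfies V'(t) = 2 a V(t) + c^2 with V(0) = 0 (drift coefficient is linear in X, diffusion is constant). With a = 1/2, c = 2/5, the solution is
  V(t) = (c^2 / (2 a)) * (exp(2 a t) - 1)
       = ((2/5)^2 / (2*(1/2))) * (exp(1 t) - 1)
       = 4*exp(t)/25 - 4/25.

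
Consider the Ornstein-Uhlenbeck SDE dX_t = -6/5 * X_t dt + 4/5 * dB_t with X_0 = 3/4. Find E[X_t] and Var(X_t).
E[X_t] = 3*exp(-6*t/5)/4; Var(X_t) = 4/15 - 4*exp(-12*t/5)/15

The OU SDE dX = -theta X dt + sigma dB admits the integrating factor exp(theta t): d(exp(theta t) X_t) = sigma exp(theta t) dB_t. Integrating from 0 to t:
  X_t = x_0 * exp(-theta t) + sigma * int_0^t exp(-theta (t-s)) dB_s.
The Itô integral has mean 0 and (by the Itô isometry) variance sigma^2 * int_0^t exp(-2 theta (t - s)) ds = sigma^2 * (1 - exp(-2 theta t)) / (2 theta).
With theta = 6/5, sigma = 4/5, x_0 = 3/4:
  E[X_t] = 3/4 * exp(-6/5 t) = 3*exp(-6*t/5)/4
  Var(X_t) = (4/5)^2 * (1 - exp(-2*6/5 t)) / (2 * 6/5) = 4/15 - 4*exp(-12*t/5)/15.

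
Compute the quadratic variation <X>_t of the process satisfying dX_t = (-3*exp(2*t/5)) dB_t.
<X>_t = 45*exp(4*t/5)/4 - 45/4

For an Itô process dX_t = a(t) dt + b(t) dB_t, the quadratic variation is <X>_t = int_0^t b(s)^2 ds (the drift term does not contribute). Here b(s) = -3*exp(2*s/5), so
  b(s)^2 = 9*exp(4*s/5).
Integrating from 0 to t:
  <X>_t = int_0^t (9*exp(4*s/5)) ds = 45*exp(4*t/5)/4 - 45/4.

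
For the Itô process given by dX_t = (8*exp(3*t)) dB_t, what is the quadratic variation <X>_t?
<X>_t = 32*exp(6*t)/3 - 32/3

For an Itô process dX_t = a(t) dt + b(t) dB_t, the quadratic variation is <X>_t = int_0^t b(s)^2 ds (the drift term does not contribute). Here b(s) = 8*exp(3*s), so
  b(s)^2 = 64*exp(6*s).
Integrating from 0 to t:
  <X>_t = int_0^t (64*exp(6*s)) ds = 32*exp(6*t)/3 - 32/3.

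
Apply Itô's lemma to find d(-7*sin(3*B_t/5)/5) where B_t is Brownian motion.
d(-7*sin(3*B_t/5)/5) = (63*sin(3*B_t/5)/250) dt + (-21*cos(3*B_t/5)/25) dB_t

Itô's formula for f(B_t) gives d f(B_t) = f'(B_t) dB_t + (1/2) f''(B_t) dt. Compute derivatives of f(x) = -7*sin(3*x/5)/5:
  f'(x)  = -21*cos(3*x/5)/25
  f''(x) = 63*sin(3*x/5)/125
Substitute x = B_t and multiply the f'' term by 1/2:
  drift     = (1/2) * (63*sin(3*x/5)/125) evaluated at B_t = 63*sin(3*B_t/5)/250
  diffusion = (-21*cos(3*x/5)/25) evaluated at B_t = -21*cos(3*B_t/5)/25
Therefore d(-7*sin(3*B_t/5)/5) = (63*sin(3*B_t/5)/250) dt + (-21*cos(3*B_t/5)/25) dB_t.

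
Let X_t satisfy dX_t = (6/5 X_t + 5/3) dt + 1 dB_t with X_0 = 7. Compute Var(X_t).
Var(X_t) = 5*exp(12*t/5)/12 - 5/12

The variance V(t) = Var(X_t) satisfies V'(t) = 2 a V(t) + c^2 with V(0) = 0 (drift coefficient is linear in X, diffusion is constant). With a = 6/5, c = 1, the solution is
  V(t) = (c^2 / (2 a)) * (exp(2 a t) - 1)
       = (1^2 / (2*(6/5))) * (exp((12/5) t) - 1)
       = 5*exp(12*t/5)/12 - 5/12.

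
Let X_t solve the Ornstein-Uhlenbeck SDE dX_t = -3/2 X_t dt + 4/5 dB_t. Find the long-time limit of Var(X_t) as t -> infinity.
lim Var(X_t) = 16/75

The OU SDE dX = -theta X dt + sigma dB admits the integrating factor exp(theta t): d(exp(theta t) X_t) = sigma exp(theta t) dB_t. Integrating from 0 to t gives X_t = x_0 * exp(-theta t) + sigma * int_0^t exp(-theta (t-s)) dB_s for any initial x_0. The Itô integral has variance (by the Itô isometry) sigma^2 * int_0^t exp(-2 theta (t - s)) ds = sigma^2 * (1 - exp(-2 theta t)) / (2 theta), independent of x_0.
With theta = 3/2, sigma = 4/5:
  Var(X_t) = (4/5)^2 * (1 - exp(-2*3/2 t)) / (2 * 3/2) = 16/75 - 16*exp(-3*t)/75.
As t -> infinity, exp(-2*3/2 t) -> 0, so the stationary variance is sigma^2 / (2 theta) = 16/75.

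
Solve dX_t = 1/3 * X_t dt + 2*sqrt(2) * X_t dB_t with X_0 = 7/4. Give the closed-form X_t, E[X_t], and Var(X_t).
X_t = 7/4 * exp((-11/3) t + (2*sqrt(2)) B_t); E[X_t] = 7*exp(t/3)/4; Var(X_t) = 49*(exp(8*t) - 1)*exp(2*t/3)/16

For GBM dX = mu X dt + sigma X dB with X_0 = x_0, apply Itô to Y = log X: dY = (mu - sigma^2/2) dt + sigma dB, so Y_t = log(x_0) + (mu - sigma^2/2) t + sigma B_t and hence X_t = x_0 * exp((mu - sigma^2/2) t + sigma B_t).
With mu = 1/3, sigma = 2*sqrt(2), x_0 = 7/4, this gives:
  X_t = 7/4 * exp((-11/3) * t + (2*sqrt(2)) * B_t).
Since sigma*B_t ~ Normal(0, sigma^2 t), E[exp(sigma*B_t)] = exp(sigma^2 t / 2); so E[X_t] = x_0 * exp((mu - sigma^2/2) t) * exp(sigma^2 t / 2) = x_0 * exp(mu t) = 7*exp(t/3)/4.
Var(X_t) = E[X_t^2] - (E[X_t])^2 = x_0^2 * exp(2 mu t) * (exp(sigma^2 t) - 1) = 49*(exp(8*t) - 1)*exp(2*t/3)/16.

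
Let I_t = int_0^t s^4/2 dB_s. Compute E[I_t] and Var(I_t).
E[I_t] = 0; Var(I_t) = t^9/36

The Itô integral of a deterministic integrand f(s) has mean 0 because each increment f(s) * (B_{s+ds} - B_s) has mean 0. By the Itô isometry:
  Var( int_0^t f(s) dB_s ) = E[ (int_0^t f(s) dB_s)^2 ] = int_0^t f(s)^2 ds.
Here f(s) = s^4/2, so f(s)^2 = s^8/4. Integrate:
  int_0^t (s^8/4) ds = t^9/36.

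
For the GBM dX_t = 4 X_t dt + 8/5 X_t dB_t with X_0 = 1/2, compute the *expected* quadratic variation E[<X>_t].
E[<X>_t] = 2*exp(264*t/25)/33 - 2/33

<X>_t = int_0^t ((8/5) * X_s)^2 ds. Taking expectation inside the integral: E[<X>_t] = (8/5)^2 * int_0^t E[X_s^2] ds. For GBM, E[X_s^2] = x_0^2 * exp((2 mu + sigma^2) s). Integrating:
  E[<X>_t] = (8/5)^2 * (1/2)^2 * (exp((2*4 + (8/5)^2) t) - 1) / (2*4 + (8/5)^2)
           = (8/5)^2 * (1/2)^2 * (exp((264/25) t) - 1) / (264/25) = 2*exp(264*t/25)/33 - 2/33.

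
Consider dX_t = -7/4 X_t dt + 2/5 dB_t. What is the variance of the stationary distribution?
lim Var(X_t) = 8/175

The OU SDE dX = -theta X dt + sigma dB admits the integrating factor exp(theta t): d(exp(theta t) X_t) = sigma exp(theta t) dB_t. Integrating from 0 to t gives X_t = x_0 * exp(-theta t) + sigma * int_0^t exp(-theta (t-s)) dB_s for any initial x_0. The Itô integral has variance (by the Itô isometry) sigma^2 * int_0^t exp(-2 theta (t - s)) ds = sigma^2 * (1 - exp(-2 theta t)) / (2 theta), independent of x_0.
With theta = 7/4, sigma = 2/5:
  Var(X_t) = (2/5)^2 * (1 - exp(-2*7/4 t)) / (2 * 7/4) = 8/175 - 8*exp(-7*t/2)/175.
As t -> infinity, exp(-2*7/4 t) -> 0, so the stationary variance is sigma^2 / (2 theta) = 8/175.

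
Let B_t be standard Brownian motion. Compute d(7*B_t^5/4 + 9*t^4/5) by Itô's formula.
d(7*B_t^5/4 + 9*t^4/5) = (35*B_t^3/2 + 36*t^3/5) dt + (35*B_t^4/4) dB_t

Itô's formula for f(t, x): d f(t, B_t) = (f_t + (1/2) f_xx) dt + f_x dB_t. Compute partials of f(t, x) = 9*t^4/5 + 7*x^5/4:
  f_t(t,x)  = 36*t^3/5
  f_x(t,x)  = 35*x^4/4
  f_xx(t,x) = 35*x^3
Assemble drift = f_t + (1/2) f_xx = 36*t^3/5 + 35*x^3/2 and diffusion = f_x = 35*x^4/4. Substituting x = B_t:
  d(7*B_t^5/4 + 9*t^4/5) = (35*B_t^3/2 + 36*t^3/5) dt + (35*B_t^4/4) dB_t.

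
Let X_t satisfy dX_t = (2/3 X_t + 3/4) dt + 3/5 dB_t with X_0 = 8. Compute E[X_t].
E[X_t] = 73*exp(2*t/3)/8 - 9/8

Taking expectations and using E[dB_t] = 0, the mean m(t) = E[X_t] satisfies the ODE m'(t) = a m(t) + b with m(0) = x_0. With a = 2/3, b = 3/4, x_0 = 8, the solution is
  m(t) = x_0 * exp(a t) + (b/a) * (exp(a t) - 1)
       = 8 * exp((2/3) t) + ((3/4)/(2/3)) * (exp((2/3) t) - 1)
       = 73*exp(2*t/3)/8 - 9/8.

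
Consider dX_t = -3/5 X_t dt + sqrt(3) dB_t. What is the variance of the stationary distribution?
lim Var(X_t) = 5/2

The OU SDE dX = -theta X dt + sigma dB admits the integrating factor exp(theta t): d(exp(theta t) X_t) = sigma exp(theta t) dB_t. Integrating from 0 to t gives X_t = x_0 * exp(-theta t) + sigma * int_0^t exp(-theta (t-s)) dB_s for any initial x_0. The Itô integral has variance (by the Itô isometry) sigma^2 * int_0^t exp(-2 theta (t - s)) ds = sigma^2 * (1 - exp(-2 theta t)) / (2 theta), independent of x_0.
With theta = 3/5, sigma = sqrt(3):
  Var(X_t) = (sqrt(3))^2 * (1 - exp(-2*3/5 t)) / (2 * 3/5) = 5/2 - 5*exp(-6*t/5)/2.
As t -> infinity, exp(-2*3/5 t) -> 0, so the stationary variance is sigma^2 / (2 theta) = 5/2.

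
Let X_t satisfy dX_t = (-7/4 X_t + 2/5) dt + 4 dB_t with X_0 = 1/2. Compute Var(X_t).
Var(X_t) = 32/7 - 32*exp(-7*t/2)/7

The variance V(t) = Var(X_t) satisfies V'(t) = 2 a V(t) + c^2 with V(0) = 0 (drift coefficient is linear in X, diffusion is constant). With a = -7/4, c = 4, the solution is
  V(t) = (c^2 / (2 a)) * (exp(2 a t) - 1)
       = (4^2 / (2*(-7/4))) * (exp((-7/2) t) - 1)
       = 32/7 - 32*exp(-7*t/2)/7.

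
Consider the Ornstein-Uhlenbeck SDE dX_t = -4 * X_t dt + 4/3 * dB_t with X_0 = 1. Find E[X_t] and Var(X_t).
E[X_t] = exp(-4*t); Var(X_t) = 2/9 - 2*exp(-8*t)/9

The OU SDE dX = -theta X dt + sigma dB admits the integrating factor exp(theta t): d(exp(theta t) X_t) = sigma exp(theta t) dB_t. Integrating from 0 to t:
  X_t = x_0 * exp(-theta t) + sigma * int_0^t exp(-theta (t-s)) dB_s.
The Itô integral has mean 0 and (by the Itô isometry) variance sigma^2 * int_0^t exp(-2 theta (t - s)) ds = sigma^2 * (1 - exp(-2 theta t)) / (2 theta).
With theta = 4, sigma = 4/3, x_0 = 1:
  E[X_t] = 1 * exp(-4 t) = exp(-4*t)
  Var(X_t) = (4/3)^2 * (1 - exp(-2*4 t)) / (2 * 4) = 2/9 - 2*exp(-8*t)/9.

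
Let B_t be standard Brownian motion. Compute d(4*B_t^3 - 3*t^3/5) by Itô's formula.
d(4*B_t^3 - 3*t^3/5) = (12*B_t - 9*t^2/5) dt + (12*B_t^2) dB_t

Itô's formula for f(t, x): d f(t, B_t) = (f_t + (1/2) f_xx) dt + f_x dB_t. Compute partials of f(t, x) = -3*t^3/5 + 4*x^3:
  f_t(t,x)  = -9*t^2/5
  f_x(t,x)  = 12*x^2
  f_xx(t,x) = 24*x
Assemble drift = f_t + (1/2) f_xx = -9*t^2/5 + 12*x and diffusion = f_x = 12*x^2. Substituting x = B_t:
  d(4*B_t^3 - 3*t^3/5) = (12*B_t - 9*t^2/5) dt + (12*B_t^2) dB_t.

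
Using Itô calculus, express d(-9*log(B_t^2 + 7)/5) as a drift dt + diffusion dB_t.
d(-9*log(B_t^2 + 7)/5) = (9*(B_t^2 - 7)/(5*(B_t^2 + 7)^2)) dt + (-18*B_t/(5*B_t^2 + 35)) dB_t

Itô's formula for f(B_t) gives d f(B_t) = f'(B_t) dB_t + (1/2) f''(B_t) dt. Compute derivatives of f(x) = -9*log(x^2 + 7)/5:
  f'(x)  = -18*x/(5*x^2 + 35)
  f''(x) = 18*(x^2 - 7)/(5*(x^2 + 7)^2)
Substitute x = B_t and multiply the f'' term by 1/2:
  drift     = (1/2) * (18*(x^2 - 7)/(5*(x^2 + 7)^2)) evaluated at B_t = 9*(B_t^2 - 7)/(5*(B_t^2 + 7)^2)
  diffusion = (-18*x/(5*x^2 + 35)) evaluated at B_t = -18*B_t/(5*B_t^2 + 35)
Therefore d(-9*log(B_t^2 + 7)/5) = (9*(B_t^2 - 7)/(5*(B_t^2 + 7)^2)) dt + (-18*B_t/(5*B_t^2 + 35)) dB_t.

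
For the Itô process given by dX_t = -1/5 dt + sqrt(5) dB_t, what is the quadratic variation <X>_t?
<X>_t = 5*t

For an Itô process dX_t = a(t) dt + b(t) dB_t, the quadratic variation is <X>_t = int_0^t b(s)^2 ds (the drift term does not contribute). Here b(s) = sqrt(5), so
  b(s)^2 = 5.
Integrating from 0 to t:
  <X>_t = int_0^t (5) ds = 5*t.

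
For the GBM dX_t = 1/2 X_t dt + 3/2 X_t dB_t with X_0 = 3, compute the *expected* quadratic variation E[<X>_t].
E[<X>_t] = 81*exp(13*t/4)/13 - 81/13

<X>_t = int_0^t ((3/2) * X_s)^2 ds. Taking expectation inside the integral: E[<X>_t] = (3/2)^2 * int_0^t E[X_s^2] ds. For GBM, E[X_s^2] = x_0^2 * exp((2 mu + sigma^2) s). Integrating:
  E[<X>_t] = (3/2)^2 * 3^2 * (exp((2*(1/2) + (3/2)^2) t) - 1) / (2*(1/2) + (3/2)^2)
           = (3/2)^2 * 3^2 * (exp((13/4) t) - 1) / (13/4) = 81*exp(13*t/4)/13 - 81/13.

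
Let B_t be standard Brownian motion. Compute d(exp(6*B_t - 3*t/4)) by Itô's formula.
d(exp(6*B_t - 3*t/4)) = (69*exp(6*B_t - 3*t/4)/4) dt + (6*exp(6*B_t - 3*t/4)) dB_t

Itô's formula for f(t, x): d f(t, B_t) = (f_t + (1/2) f_xx) dt + f_x dB_t. Compute partials of f(t, x) = exp(-3*t/4 + 6*x):
  f_t(t,x)  = -3*exp(-3*t/4 + 6*x)/4
  f_x(t,x)  = 6*exp(-3*t/4 + 6*x)
  f_xx(t,x) = 36*exp(-3*t/4 + 6*x)
Assemble drift = f_t + (1/2) f_xx = 69*exp(-3*t/4 + 6*x)/4 and diffusion = f_x = 6*exp(-3*t/4 + 6*x). Substituting x = B_t:
  d(exp(6*B_t - 3*t/4)) = (69*exp(6*B_t - 3*t/4)/4) dt + (6*exp(6*B_t - 3*t/4)) dB_t.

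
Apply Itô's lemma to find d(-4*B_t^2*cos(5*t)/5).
d(-4*B_t^2*cos(5*t)/5) = (4*B_t^2*sin(5*t) - 4*cos(5*t)/5) dt + (-8*B_t*cos(5*t)/5) dB_t

Itô's formula for f(t, x): d f(t, B_t) = (f_t + (1/2) f_xx) dt + f_x dB_t. Compute partials of f(t, x) = -4*x^2*cos(5*t)/5:
  f_t(t,x)  = 4*x^2*sin(5*t)
  f_x(t,x)  = -8*x*cos(5*t)/5
  f_xx(t,x) = -8*cos(5*t)/5
Assemble drift = f_t + (1/2) f_xx = 4*x^2*sin(5*t) - 4*cos(5*t)/5 and diffusion = f_x = -8*x*cos(5*t)/5. Substituting x = B_t:
  d(-4*B_t^2*cos(5*t)/5) = (4*B_t^2*sin(5*t) - 4*cos(5*t)/5) dt + (-8*B_t*cos(5*t)/5) dB_t.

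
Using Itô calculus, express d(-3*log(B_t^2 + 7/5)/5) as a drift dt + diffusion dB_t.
d(-3*log(B_t^2 + 7/5)/5) = (3*(5*B_t^2 - 7)/(5*B_t^2 + 7)^2) dt + (-6*B_t/(5*B_t^2 + 7)) dB_t

Itô's formula for f(B_t) gives d f(B_t) = f'(B_t) dB_t + (1/2) f''(B_t) dt. Compute derivatives of f(x) = -3*log(x^2 + 7/5)/5:
  f'(x)  = -6*x/(5*x^2 + 7)
  f''(x) = 6*(5*x^2 - 7)/(5*x^2 + 7)^2
Substitute x = B_t and multiply the f'' term by 1/2:
  drift     = (1/2) * (6*(5*x^2 - 7)/(5*x^2 + 7)^2) evaluated at B_t = 3*(5*B_t^2 - 7)/(5*B_t^2 + 7)^2
  diffusion = (-6*x/(5*x^2 + 7)) evaluated at B_t = -6*B_t/(5*B_t^2 + 7)
Therefore d(-3*log(B_t^2 + 7/5)/5) = (3*(5*B_t^2 - 7)/(5*B_t^2 + 7)^2) dt + (-6*B_t/(5*B_t^2 + 7)) dB_t.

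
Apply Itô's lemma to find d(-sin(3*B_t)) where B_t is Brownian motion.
d(-sin(3*B_t)) = (9*sin(3*B_t)/2) dt + (-3*cos(3*B_t)) dB_t

Itô's formula for f(B_t) gives d f(B_t) = f'(B_t) dB_t + (1/2) f''(B_t) dt. Compute derivatives of f(x) = -sin(3*x):
  f'(x)  = -3*cos(3*x)
  f''(x) = 9*sin(3*x)
Substitute x = B_t and multiply the f'' term by 1/2:
  drift     = (1/2) * (9*sin(3*x)) evaluated at B_t = 9*sin(3*B_t)/2
  diffusion = (-3*cos(3*x)) evaluated at B_t = -3*cos(3*B_t)
Therefore d(-sin(3*B_t)) = (9*sin(3*B_t)/2) dt + (-3*cos(3*B_t)) dB_t.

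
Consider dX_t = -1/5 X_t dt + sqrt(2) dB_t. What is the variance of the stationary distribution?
lim Var(X_t) = 5

The OU SDE dX = -theta X dt + sigma dB admits the integrating factor exp(theta t): d(exp(theta t) X_t) = sigma exp(theta t) dB_t. Integrating from 0 to t gives X_t = x_0 * exp(-theta t) + sigma * int_0^t exp(-theta (t-s)) dB_s for any initial x_0. The Itô integral has variance (by the Itô isometry) sigma^2 * int_0^t exp(-2 theta (t - s)) ds = sigma^2 * (1 - exp(-2 theta t)) / (2 theta), independent of x_0.
With theta = 1/5, sigma = sqrt(2):
  Var(X_t) = (sqrt(2))^2 * (1 - exp(-2*1/5 t)) / (2 * 1/5) = 5 - 5*exp(-2*t/5).
As t -> infinity, exp(-2*1/5 t) -> 0, so the stationary variance is sigma^2 / (2 theta) = 5.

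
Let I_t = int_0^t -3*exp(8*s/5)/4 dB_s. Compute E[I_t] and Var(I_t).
E[I_t] = 0; Var(I_t) = 45*exp(16*t/5)/256 - 45/256

The Itô integral of a deterministic integrand f(s) has mean 0 because each increment f(s) * (B_{s+ds} - B_s) has mean 0. By the Itô isometry:
  Var( int_0^t f(s) dB_s ) = E[ (int_0^t f(s) dB_s)^2 ] = int_0^t f(s)^2 ds.
Here f(s) = -3*exp(8*s/5)/4, so f(s)^2 = 9*exp(16*s/5)/16. Integrate:
  int_0^t (9*exp(16*s/5)/16) ds = 45*exp(16*t/5)/256 - 45/256.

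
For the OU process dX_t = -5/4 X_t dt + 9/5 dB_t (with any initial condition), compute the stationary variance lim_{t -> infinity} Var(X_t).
lim Var(X_t) = 162/125

The OU SDE dX = -theta X dt + sigma dB admits the integrating factor exp(theta t): d(exp(theta t) X_t) = sigma exp(theta t) dB_t. Integrating from 0 to t gives X_t = x_0 * exp(-theta t) + sigma * int_0^t exp(-theta (t-s)) dB_s for any initial x_0. The Itô integral has variance (by the Itô isometry) sigma^2 * int_0^t exp(-2 theta (t - s)) ds = sigma^2 * (1 - exp(-2 theta t)) / (2 theta), independent of x_0.
With theta = 5/4, sigma = 9/5:
  Var(X_t) = (9/5)^2 * (1 - exp(-2*5/4 t)) / (2 * 5/4) = 162/125 - 162*exp(-5*t/2)/125.
As t -> infinity, exp(-2*5/4 t) -> 0, so the stationary variance is sigma^2 / (2 theta) = 162/125.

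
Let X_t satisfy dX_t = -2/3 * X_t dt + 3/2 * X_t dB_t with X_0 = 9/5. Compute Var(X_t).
Var(X_t) = (81*exp(9*t/4) - 81)*exp(-4*t/3)/25

For GBM dX = mu X dt + sigma X dB with X_0 = x_0, apply Itô to Y = log X: dY = (mu - sigma^2/2) dt + sigma dB, so Y_t = log(x_0) + (mu - sigma^2/2) t + sigma B_t and hence X_t = x_0 * exp((mu - sigma^2/2) t + sigma B_t).
With mu = -2/3, sigma = 3/2, x_0 = 9/5, this gives:
  X_t = 9/5 * exp((-43/24) * t + (3/2) * B_t).
Since sigma*B_t ~ Normal(0, sigma^2 t), E[exp(sigma*B_t)] = exp(sigma^2 t / 2); so E[X_t] = x_0 * exp((mu - sigma^2/2) t) * exp(sigma^2 t / 2) = x_0 * exp(mu t) = 9*exp(-2*t/3)/5.
Var(X_t) = E[X_t^2] - (E[X_t])^2 = x_0^2 * exp(2 mu t) * (exp(sigma^2 t) - 1) = (81*exp(9*t/4) - 81)*exp(-4*t/3)/25.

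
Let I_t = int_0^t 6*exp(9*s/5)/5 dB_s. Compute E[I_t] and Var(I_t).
E[I_t] = 0; Var(I_t) = 2*exp(18*t/5)/5 - 2/5

The Itô integral of a deterministic integrand f(s) has mean 0 because each increment f(s) * (B_{s+ds} - B_s) has mean 0. By the Itô isometry:
  Var( int_0^t f(s) dB_s ) = E[ (int_0^t f(s) dB_s)^2 ] = int_0^t f(s)^2 ds.
Here f(s) = 6*exp(9*s/5)/5, so f(s)^2 = 36*exp(18*s/5)/25. Integrate:
  int_0^t (36*exp(18*s/5)/25) ds = 2*exp(18*t/5)/5 - 2/5.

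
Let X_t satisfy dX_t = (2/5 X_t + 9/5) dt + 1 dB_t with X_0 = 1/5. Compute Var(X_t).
Var(X_t) = 5*exp(4*t/5)/4 - 5/4

The variance V(t) = Var(X_t) satisfies V'(t) = 2 a V(t) + c^2 with V(0) = 0 (drift coefficient is linear in X, diffusion is constant). With a = 2/5, c = 1, the solution is
  V(t) = (c^2 / (2 a)) * (exp(2 a t) - 1)
       = (1^2 / (2*(2/5))) * (exp((4/5) t) - 1)
       = 5*exp(4*t/5)/4 - 5/4.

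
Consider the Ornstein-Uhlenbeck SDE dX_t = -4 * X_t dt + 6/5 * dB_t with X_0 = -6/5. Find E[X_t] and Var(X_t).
E[X_t] = -6*exp(-4*t)/5; Var(X_t) = 9/50 - 9*exp(-8*t)/50

The OU SDE dX = -theta X dt + sigma dB admits the integrating factor exp(theta t): d(exp(theta t) X_t) = sigma exp(theta t) dB_t. Integrating from 0 to t:
  X_t = x_0 * exp(-theta t) + sigma * int_0^t exp(-theta (t-s)) dB_s.
The Itô integral has mean 0 and (by the Itô isometry) variance sigma^2 * int_0^t exp(-2 theta (t - s)) ds = sigma^2 * (1 - exp(-2 theta t)) / (2 theta).
With theta = 4, sigma = 6/5, x_0 = -6/5:
  E[X_t] = -6/5 * exp(-4 t) = -6*exp(-4*t)/5
  Var(X_t) = (6/5)^2 * (1 - exp(-2*4 t)) / (2 * 4) = 9/50 - 9*exp(-8*t)/50.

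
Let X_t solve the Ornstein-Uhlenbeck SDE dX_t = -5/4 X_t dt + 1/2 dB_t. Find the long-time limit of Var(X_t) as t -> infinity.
lim Var(X_t) = 1/10

The OU SDE dX = -theta X dt + sigma dB admits the integrating factor exp(theta t): d(exp(theta t) X_t) = sigma exp(theta t) dB_t. Integrating from 0 to t gives X_t = x_0 * exp(-theta t) + sigma * int_0^t exp(-theta (t-s)) dB_s for any initial x_0. The Itô integral has variance (by the Itô isometry) sigma^2 * int_0^t exp(-2 theta (t - s)) ds = sigma^2 * (1 - exp(-2 theta t)) / (2 theta), independent of x_0.
With theta = 5/4, sigma = 1/2:
  Var(X_t) = (1/2)^2 * (1 - exp(-2*5/4 t)) / (2 * 5/4) = 1/10 - exp(-5*t/2)/10.
As t -> infinity, exp(-2*5/4 t) -> 0, so the stationary variance is sigma^2 / (2 theta) = 1/10.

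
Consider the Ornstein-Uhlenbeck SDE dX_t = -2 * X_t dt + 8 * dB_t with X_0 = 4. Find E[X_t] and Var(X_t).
E[X_t] = 4*exp(-2*t); Var(X_t) = 16 - 16*exp(-4*t)

The OU SDE dX = -theta X dt + sigma dB admits the integrating factor exp(theta t): d(exp(theta t) X_t) = sigma exp(theta t) dB_t. Integrating from 0 to t:
  X_t = x_0 * exp(-theta t) + sigma * int_0^t exp(-theta (t-s)) dB_s.
The Itô integral has mean 0 and (by the Itô isometry) variance sigma^2 * int_0^t exp(-2 theta (t - s)) ds = sigma^2 * (1 - exp(-2 theta t)) / (2 theta).
With theta = 2, sigma = 8, x_0 = 4:
  E[X_t] = 4 * exp(-2 t) = 4*exp(-2*t)
  Var(X_t) = (8)^2 * (1 - exp(-2*2 t)) / (2 * 2) = 16 - 16*exp(-4*t).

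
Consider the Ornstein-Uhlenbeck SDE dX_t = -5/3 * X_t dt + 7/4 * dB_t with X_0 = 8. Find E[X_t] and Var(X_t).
E[X_t] = 8*exp(-5*t/3); Var(X_t) = 147/160 - 147*exp(-10*t/3)/160

The OU SDE dX = -theta X dt + sigma dB admits the integrating factor exp(theta t): d(exp(theta t) X_t) = sigma exp(theta t) dB_t. Integrating from 0 to t:
  X_t = x_0 * exp(-theta t) + sigma * int_0^t exp(-theta (t-s)) dB_s.
The Itô integral has mean 0 and (by the Itô isometry) variance sigma^2 * int_0^t exp(-2 theta (t - s)) ds = sigma^2 * (1 - exp(-2 theta t)) / (2 theta).
With theta = 5/3, sigma = 7/4, x_0 = 8:
  E[X_t] = 8 * exp(-5/3 t) = 8*exp(-5*t/3)
  Var(X_t) = (7/4)^2 * (1 - exp(-2*5/3 t)) / (2 * 5/3) = 147/160 - 147*exp(-10*t/3)/160.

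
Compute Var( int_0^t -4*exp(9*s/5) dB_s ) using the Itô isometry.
Var = 40*exp(18*t/5)/9 - 40/9

The Itô integral of a deterministic integrand f(s) has mean 0 because each increment f(s) * (B_{s+ds} - B_s) has mean 0. By the Itô isometry:
  Var( int_0^t f(s) dB_s ) = E[ (int_0^t f(s) dB_s)^2 ] = int_0^t f(s)^2 ds.
Here f(s) = -4*exp(9*s/5), so f(s)^2 = 16*exp(18*s/5). Integrate:
  int_0^t (16*exp(18*s/5)) ds = 40*exp(18*t/5)/9 - 40/9.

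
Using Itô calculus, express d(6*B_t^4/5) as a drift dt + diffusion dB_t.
d(6*B_t^4/5) = (36*B_t^2/5) dt + (24*B_t^3/5) dB_t

Itô's formula for f(B_t) gives d f(B_t) = f'(B_t) dB_t + (1/2) f''(B_t) dt. Compute derivatives of f(x) = 6*x^4/5:
  f'(x)  = 24*x^3/5
  f''(x) = 72*x^2/5
Substitute x = B_t and multiply the f'' term by 1/2:
  drift     = (1/2) * (72*x^2/5) evaluated at B_t = 36*B_t^2/5
  diffusion = (24*x^3/5) evaluated at B_t = 24*B_t^3/5
Therefore d(6*B_t^4/5) = (36*B_t^2/5) dt + (24*B_t^3/5) dB_t.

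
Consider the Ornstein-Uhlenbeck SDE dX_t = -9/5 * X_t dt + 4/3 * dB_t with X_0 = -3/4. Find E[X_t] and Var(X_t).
E[X_t] = -3*exp(-9*t/5)/4; Var(X_t) = 40/81 - 40*exp(-18*t/5)/81

The OU SDE dX = -theta X dt + sigma dB admits the integrating factor exp(theta t): d(exp(theta t) X_t) = sigma exp(theta t) dB_t. Integrating from 0 to t:
  X_t = x_0 * exp(-theta t) + sigma * int_0^t exp(-theta (t-s)) dB_s.
The Itô integral has mean 0 and (by the Itô isometry) variance sigma^2 * int_0^t exp(-2 theta (t - s)) ds = sigma^2 * (1 - exp(-2 theta t)) / (2 theta).
With theta = 9/5, sigma = 4/3, x_0 = -3/4:
  E[X_t] = -3/4 * exp(-9/5 t) = -3*exp(-9*t/5)/4
  Var(X_t) = (4/3)^2 * (1 - exp(-2*9/5 t)) / (2 * 9/5) = 40/81 - 40*exp(-18*t/5)/81.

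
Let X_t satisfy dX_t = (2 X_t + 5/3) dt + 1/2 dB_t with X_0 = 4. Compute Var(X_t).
Var(X_t) = exp(4*t)/16 - 1/16

The variance V(t) = Var(X_t) satisfies V'(t) = 2 a V(t) + c^2 with V(0) = 0 (drift coefficient is linear in X, diffusion is constant). With a = 2, c = 1/2, the solution is
  V(t) = (c^2 / (2 a)) * (exp(2 a t) - 1)
       = ((1/2)^2 / (2*2)) * (exp(4 t) - 1)
       = exp(4*t)/16 - 1/16.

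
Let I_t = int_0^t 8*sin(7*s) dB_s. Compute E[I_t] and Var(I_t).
E[I_t] = 0; Var(I_t) = 32*t - 16*sin(14*t)/7

The Itô integral of a deterministic integrand f(s) has mean 0 because each increment f(s) * (B_{s+ds} - B_s) has mean 0. By the Itô isometry:
  Var( int_0^t f(s) dB_s ) = E[ (int_0^t f(s) dB_s)^2 ] = int_0^t f(s)^2 ds.
Here f(s) = 8*sin(7*s), so f(s)^2 = 64*sin(7*s)^2. Integrate:
  int_0^t (64*sin(7*s)^2) ds = 32*t - 16*sin(14*t)/7.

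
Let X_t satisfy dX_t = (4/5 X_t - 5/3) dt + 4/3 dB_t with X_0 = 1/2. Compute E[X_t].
E[X_t] = 25/12 - 19*exp(4*t/5)/12

Taking expectations and using E[dB_t] = 0, the mean m(t) = E[X_t] satisfies the ODE m'(t) = a m(t) + b with m(0) = x_0. With a = 4/5, b = -5/3, x_0 = 1/2, the solution is
  m(t) = x_0 * exp(a t) + (b/a) * (exp(a t) - 1)
       = (1/2) * exp((4/5) t) + ((-5/3)/(4/5)) * (exp((4/5) t) - 1)
       = 25/12 - 19*exp(4*t/5)/12.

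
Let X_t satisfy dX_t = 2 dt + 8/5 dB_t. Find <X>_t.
<X>_t = 64*t/25

For an Itô process dX_t = a(t) dt + b(t) dB_t, the quadratic variation is <X>_t = int_0^t b(s)^2 ds (the drift term does not contribute). Here b(s) = 8/5, so
  b(s)^2 = 64/25.
Integrating from 0 to t:
  <X>_t = int_0^t (64/25) ds = 64*t/25.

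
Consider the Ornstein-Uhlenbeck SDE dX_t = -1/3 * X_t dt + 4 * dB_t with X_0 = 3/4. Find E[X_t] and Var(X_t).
E[X_t] = 3*exp(-t/3)/4; Var(X_t) = 24 - 24*exp(-2*t/3)

The OU SDE dX = -theta X dt + sigma dB admits the integrating factor exp(theta t): d(exp(theta t) X_t) = sigma exp(theta t) dB_t. Integrating from 0 to t:
  X_t = x_0 * exp(-theta t) + sigma * int_0^t exp(-theta (t-s)) dB_s.
The Itô integral has mean 0 and (by the Itô isometry) variance sigma^2 * int_0^t exp(-2 theta (t - s)) ds = sigma^2 * (1 - exp(-2 theta t)) / (2 theta).
With theta = 1/3, sigma = 4, x_0 = 3/4:
  E[X_t] = 3/4 * exp(-1/3 t) = 3*exp(-t/3)/4
  Var(X_t) = (4)^2 * (1 - exp(-2*1/3 t)) / (2 * 1/3) = 24 - 24*exp(-2*t/3).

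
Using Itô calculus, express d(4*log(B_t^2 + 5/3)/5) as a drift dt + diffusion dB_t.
d(4*log(B_t^2 + 5/3)/5) = (12*(5 - 3*B_t^2)/(5*(3*B_t^2 + 5)^2)) dt + (24*B_t/(5*(3*B_t^2 + 5))) dB_t

Itô's formula for f(B_t) gives d f(B_t) = f'(B_t) dB_t + (1/2) f''(B_t) dt. Compute derivatives of f(x) = 4*log(x^2 + 5/3)/5:
  f'(x)  = 24*x/(5*(3*x^2 + 5))
  f''(x) = 24*(5 - 3*x^2)/(5*(3*x^2 + 5)^2)
Substitute x = B_t and multiply the f'' term by 1/2:
  drift     = (1/2) * (24*(5 - 3*x^2)/(5*(3*x^2 + 5)^2)) evaluated at B_t = 12*(5 - 3*B_t^2)/(5*(3*B_t^2 + 5)^2)
  diffusion = (24*x/(5*(3*x^2 + 5))) evaluated at B_t = 24*B_t/(5*(3*B_t^2 + 5))
Therefore d(4*log(B_t^2 + 5/3)/5) = (12*(5 - 3*B_t^2)/(5*(3*B_t^2 + 5)^2)) dt + (24*B_t/(5*(3*B_t^2 + 5))) dB_t.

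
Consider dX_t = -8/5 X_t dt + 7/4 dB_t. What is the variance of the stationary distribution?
lim Var(X_t) = 245/256

The OU SDE dX = -theta X dt + sigma dB admits the integrating factor exp(theta t): d(exp(theta t) X_t) = sigma exp(theta t) dB_t. Integrating from 0 to t gives X_t = x_0 * exp(-theta t) + sigma * int_0^t exp(-theta (t-s)) dB_s for any initial x_0. The Itô integral has variance (by the Itô isometry) sigma^2 * int_0^t exp(-2 theta (t - s)) ds = sigma^2 * (1 - exp(-2 theta t)) / (2 theta), independent of x_0.
With theta = 8/5, sigma = 7/4:
  Var(X_t) = (7/4)^2 * (1 - exp(-2*8/5 t)) / (2 * 8/5) = 245/256 - 245*exp(-16*t/5)/256.
As t -> infinity, exp(-2*8/5 t) -> 0, so the stationary variance is sigma^2 / (2 theta) = 245/256.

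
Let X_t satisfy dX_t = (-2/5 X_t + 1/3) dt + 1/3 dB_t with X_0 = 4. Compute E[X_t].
E[X_t] = 5/6 + 19*exp(-2*t/5)/6

Taking expectations and using E[dB_t] = 0, the mean m(t) = E[X_t] satisfies the ODE m'(t) = a m(t) + b with m(0) = x_0. With a = -2/5, b = 1/3, x_0 = 4, the solution is
  m(t) = x_0 * exp(a t) + (b/a) * (exp(a t) - 1)
       = 4 * exp((-2/5) t) + ((1/3)/(-2/5)) * (exp((-2/5) t) - 1)
       = 5/6 + 19*exp(-2*t/5)/6.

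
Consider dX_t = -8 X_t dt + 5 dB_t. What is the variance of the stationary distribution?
lim Var(X_t) = 25/16

The OU SDE dX = -theta X dt + sigma dB admits the integrating factor exp(theta t): d(exp(theta t) X_t) = sigma exp(theta t) dB_t. Integrating from 0 to t gives X_t = x_0 * exp(-theta t) + sigma * int_0^t exp(-theta (t-s)) dB_s for any initial x_0. The Itô integral has variance (by the Itô isometry) sigma^2 * int_0^t exp(-2 theta (t - s)) ds = sigma^2 * (1 - exp(-2 theta t)) / (2 theta), independent of x_0.
With theta = 8, sigma = 5:
  Var(X_t) = (5)^2 * (1 - exp(-2*8 t)) / (2 * 8) = 25/16 - 25*exp(-16*t)/16.
As t -> infinity, exp(-2*8 t) -> 0, so the stationary variance is sigma^2 / (2 theta) = 25/16.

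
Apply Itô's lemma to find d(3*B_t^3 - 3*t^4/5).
d(3*B_t^3 - 3*t^4/5) = (9*B_t - 12*t^3/5) dt + (9*B_t^2) dB_t

Itô's formula for f(t, x): d f(t, B_t) = (f_t + (1/2) f_xx) dt + f_x dB_t. Compute partials of f(t, x) = -3*t^4/5 + 3*x^3:
  f_t(t,x)  = -12*t^3/5
  f_x(t,x)  = 9*x^2
  f_xx(t,x) = 18*x
Assemble drift = f_t + (1/2) f_xx = -12*t^3/5 + 9*x and diffusion = f_x = 9*x^2. Substituting x = B_t:
  d(3*B_t^3 - 3*t^4/5) = (9*B_t - 12*t^3/5) dt + (9*B_t^2) dB_t.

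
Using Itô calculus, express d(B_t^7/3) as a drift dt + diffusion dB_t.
d(B_t^7/3) = (7*B_t^5) dt + (7*B_t^6/3) dB_t

Itô's formula for f(B_t) gives d f(B_t) = f'(B_t) dB_t + (1/2) f''(B_t) dt. Compute derivatives of f(x) = x^7/3:
  f'(x)  = 7*x^6/3
  f''(x) = 14*x^5
Substitute x = B_t and multiply the f'' term by 1/2:
  drift     = (1/2) * (14*x^5) evaluated at B_t = 7*B_t^5
  diffusion = (7*x^6/3) evaluated at B_t = 7*B_t^6/3
Therefore d(B_t^7/3) = (7*B_t^5) dt + (7*B_t^6/3) dB_t.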